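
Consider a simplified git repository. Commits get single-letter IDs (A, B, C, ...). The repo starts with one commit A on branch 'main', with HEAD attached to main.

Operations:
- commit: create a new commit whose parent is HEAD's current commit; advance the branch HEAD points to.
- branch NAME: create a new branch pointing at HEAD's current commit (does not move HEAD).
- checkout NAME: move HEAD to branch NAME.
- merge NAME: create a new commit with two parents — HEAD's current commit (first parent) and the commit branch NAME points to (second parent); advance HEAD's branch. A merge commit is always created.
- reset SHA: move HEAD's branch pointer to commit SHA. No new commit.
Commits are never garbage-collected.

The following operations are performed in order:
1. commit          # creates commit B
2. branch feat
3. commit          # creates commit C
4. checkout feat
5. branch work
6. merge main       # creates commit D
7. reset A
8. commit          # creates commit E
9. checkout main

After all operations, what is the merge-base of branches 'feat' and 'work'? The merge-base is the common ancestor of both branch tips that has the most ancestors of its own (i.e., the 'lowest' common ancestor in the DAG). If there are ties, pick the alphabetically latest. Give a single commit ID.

Answer: A

Derivation:
After op 1 (commit): HEAD=main@B [main=B]
After op 2 (branch): HEAD=main@B [feat=B main=B]
After op 3 (commit): HEAD=main@C [feat=B main=C]
After op 4 (checkout): HEAD=feat@B [feat=B main=C]
After op 5 (branch): HEAD=feat@B [feat=B main=C work=B]
After op 6 (merge): HEAD=feat@D [feat=D main=C work=B]
After op 7 (reset): HEAD=feat@A [feat=A main=C work=B]
After op 8 (commit): HEAD=feat@E [feat=E main=C work=B]
After op 9 (checkout): HEAD=main@C [feat=E main=C work=B]
ancestors(feat=E): ['A', 'E']
ancestors(work=B): ['A', 'B']
common: ['A']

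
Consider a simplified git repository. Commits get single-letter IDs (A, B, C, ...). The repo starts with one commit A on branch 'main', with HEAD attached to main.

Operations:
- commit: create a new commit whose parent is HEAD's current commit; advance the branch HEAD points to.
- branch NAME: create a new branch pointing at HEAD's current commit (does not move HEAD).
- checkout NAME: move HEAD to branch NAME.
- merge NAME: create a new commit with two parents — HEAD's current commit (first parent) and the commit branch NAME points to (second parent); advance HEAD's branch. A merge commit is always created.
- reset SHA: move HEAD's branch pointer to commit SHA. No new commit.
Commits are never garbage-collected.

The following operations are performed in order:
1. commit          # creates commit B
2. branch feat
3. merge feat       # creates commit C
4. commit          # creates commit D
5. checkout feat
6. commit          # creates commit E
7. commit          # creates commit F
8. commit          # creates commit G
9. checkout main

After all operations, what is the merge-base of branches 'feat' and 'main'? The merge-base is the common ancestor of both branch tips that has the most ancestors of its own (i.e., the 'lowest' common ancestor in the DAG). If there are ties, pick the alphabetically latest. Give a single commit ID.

Answer: B

Derivation:
After op 1 (commit): HEAD=main@B [main=B]
After op 2 (branch): HEAD=main@B [feat=B main=B]
After op 3 (merge): HEAD=main@C [feat=B main=C]
After op 4 (commit): HEAD=main@D [feat=B main=D]
After op 5 (checkout): HEAD=feat@B [feat=B main=D]
After op 6 (commit): HEAD=feat@E [feat=E main=D]
After op 7 (commit): HEAD=feat@F [feat=F main=D]
After op 8 (commit): HEAD=feat@G [feat=G main=D]
After op 9 (checkout): HEAD=main@D [feat=G main=D]
ancestors(feat=G): ['A', 'B', 'E', 'F', 'G']
ancestors(main=D): ['A', 'B', 'C', 'D']
common: ['A', 'B']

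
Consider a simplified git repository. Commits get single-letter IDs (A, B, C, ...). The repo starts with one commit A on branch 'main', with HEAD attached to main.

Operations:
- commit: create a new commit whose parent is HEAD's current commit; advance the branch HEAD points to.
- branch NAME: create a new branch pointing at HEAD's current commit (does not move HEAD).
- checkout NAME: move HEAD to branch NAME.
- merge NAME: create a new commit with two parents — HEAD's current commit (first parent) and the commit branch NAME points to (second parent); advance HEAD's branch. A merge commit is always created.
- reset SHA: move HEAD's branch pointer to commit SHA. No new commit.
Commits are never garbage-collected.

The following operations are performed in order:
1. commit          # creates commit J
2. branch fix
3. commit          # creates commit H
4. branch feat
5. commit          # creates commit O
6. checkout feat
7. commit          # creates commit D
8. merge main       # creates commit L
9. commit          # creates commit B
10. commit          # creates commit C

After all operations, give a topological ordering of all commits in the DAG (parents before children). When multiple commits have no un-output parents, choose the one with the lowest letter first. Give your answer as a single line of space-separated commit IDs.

After op 1 (commit): HEAD=main@J [main=J]
After op 2 (branch): HEAD=main@J [fix=J main=J]
After op 3 (commit): HEAD=main@H [fix=J main=H]
After op 4 (branch): HEAD=main@H [feat=H fix=J main=H]
After op 5 (commit): HEAD=main@O [feat=H fix=J main=O]
After op 6 (checkout): HEAD=feat@H [feat=H fix=J main=O]
After op 7 (commit): HEAD=feat@D [feat=D fix=J main=O]
After op 8 (merge): HEAD=feat@L [feat=L fix=J main=O]
After op 9 (commit): HEAD=feat@B [feat=B fix=J main=O]
After op 10 (commit): HEAD=feat@C [feat=C fix=J main=O]
commit A: parents=[]
commit B: parents=['L']
commit C: parents=['B']
commit D: parents=['H']
commit H: parents=['J']
commit J: parents=['A']
commit L: parents=['D', 'O']
commit O: parents=['H']

Answer: A J H D O L B C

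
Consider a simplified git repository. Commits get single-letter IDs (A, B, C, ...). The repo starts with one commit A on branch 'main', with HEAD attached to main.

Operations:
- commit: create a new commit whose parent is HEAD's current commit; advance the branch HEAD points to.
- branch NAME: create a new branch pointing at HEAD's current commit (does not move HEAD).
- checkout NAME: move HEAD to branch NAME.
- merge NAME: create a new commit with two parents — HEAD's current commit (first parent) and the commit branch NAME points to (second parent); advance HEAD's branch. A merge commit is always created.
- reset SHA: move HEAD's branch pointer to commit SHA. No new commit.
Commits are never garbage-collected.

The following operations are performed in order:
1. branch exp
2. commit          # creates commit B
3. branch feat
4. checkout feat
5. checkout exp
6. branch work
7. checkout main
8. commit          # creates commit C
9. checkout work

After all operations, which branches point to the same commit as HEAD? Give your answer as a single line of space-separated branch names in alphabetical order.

After op 1 (branch): HEAD=main@A [exp=A main=A]
After op 2 (commit): HEAD=main@B [exp=A main=B]
After op 3 (branch): HEAD=main@B [exp=A feat=B main=B]
After op 4 (checkout): HEAD=feat@B [exp=A feat=B main=B]
After op 5 (checkout): HEAD=exp@A [exp=A feat=B main=B]
After op 6 (branch): HEAD=exp@A [exp=A feat=B main=B work=A]
After op 7 (checkout): HEAD=main@B [exp=A feat=B main=B work=A]
After op 8 (commit): HEAD=main@C [exp=A feat=B main=C work=A]
After op 9 (checkout): HEAD=work@A [exp=A feat=B main=C work=A]

Answer: exp work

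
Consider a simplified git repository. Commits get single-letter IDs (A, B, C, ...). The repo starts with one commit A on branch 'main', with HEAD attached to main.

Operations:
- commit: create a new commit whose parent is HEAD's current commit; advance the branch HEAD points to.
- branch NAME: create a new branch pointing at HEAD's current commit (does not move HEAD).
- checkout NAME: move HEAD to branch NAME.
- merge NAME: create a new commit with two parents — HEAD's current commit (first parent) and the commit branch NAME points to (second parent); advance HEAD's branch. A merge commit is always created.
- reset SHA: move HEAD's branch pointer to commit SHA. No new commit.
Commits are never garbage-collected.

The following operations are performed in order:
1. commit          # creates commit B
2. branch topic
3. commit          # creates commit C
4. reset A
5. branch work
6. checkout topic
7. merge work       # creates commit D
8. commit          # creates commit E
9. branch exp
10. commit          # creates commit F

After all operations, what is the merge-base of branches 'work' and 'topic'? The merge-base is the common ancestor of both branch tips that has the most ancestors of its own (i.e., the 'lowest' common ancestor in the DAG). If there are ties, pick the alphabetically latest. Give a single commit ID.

After op 1 (commit): HEAD=main@B [main=B]
After op 2 (branch): HEAD=main@B [main=B topic=B]
After op 3 (commit): HEAD=main@C [main=C topic=B]
After op 4 (reset): HEAD=main@A [main=A topic=B]
After op 5 (branch): HEAD=main@A [main=A topic=B work=A]
After op 6 (checkout): HEAD=topic@B [main=A topic=B work=A]
After op 7 (merge): HEAD=topic@D [main=A topic=D work=A]
After op 8 (commit): HEAD=topic@E [main=A topic=E work=A]
After op 9 (branch): HEAD=topic@E [exp=E main=A topic=E work=A]
After op 10 (commit): HEAD=topic@F [exp=E main=A topic=F work=A]
ancestors(work=A): ['A']
ancestors(topic=F): ['A', 'B', 'D', 'E', 'F']
common: ['A']

Answer: A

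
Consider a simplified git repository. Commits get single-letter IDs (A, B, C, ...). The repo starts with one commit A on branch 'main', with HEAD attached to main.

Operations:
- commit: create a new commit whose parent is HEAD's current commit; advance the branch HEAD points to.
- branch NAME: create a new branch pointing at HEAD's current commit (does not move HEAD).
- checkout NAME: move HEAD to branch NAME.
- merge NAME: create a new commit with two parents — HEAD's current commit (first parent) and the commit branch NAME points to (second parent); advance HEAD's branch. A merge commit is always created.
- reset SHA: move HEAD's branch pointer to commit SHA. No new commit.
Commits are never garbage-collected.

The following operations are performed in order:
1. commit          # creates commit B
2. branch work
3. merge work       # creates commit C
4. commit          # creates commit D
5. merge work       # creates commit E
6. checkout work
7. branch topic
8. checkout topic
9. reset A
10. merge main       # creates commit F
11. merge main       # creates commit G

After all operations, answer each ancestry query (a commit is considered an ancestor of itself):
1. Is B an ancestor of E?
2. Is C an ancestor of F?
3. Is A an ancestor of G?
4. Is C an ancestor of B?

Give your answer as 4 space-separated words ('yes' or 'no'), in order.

Answer: yes yes yes no

Derivation:
After op 1 (commit): HEAD=main@B [main=B]
After op 2 (branch): HEAD=main@B [main=B work=B]
After op 3 (merge): HEAD=main@C [main=C work=B]
After op 4 (commit): HEAD=main@D [main=D work=B]
After op 5 (merge): HEAD=main@E [main=E work=B]
After op 6 (checkout): HEAD=work@B [main=E work=B]
After op 7 (branch): HEAD=work@B [main=E topic=B work=B]
After op 8 (checkout): HEAD=topic@B [main=E topic=B work=B]
After op 9 (reset): HEAD=topic@A [main=E topic=A work=B]
After op 10 (merge): HEAD=topic@F [main=E topic=F work=B]
After op 11 (merge): HEAD=topic@G [main=E topic=G work=B]
ancestors(E) = {A,B,C,D,E}; B in? yes
ancestors(F) = {A,B,C,D,E,F}; C in? yes
ancestors(G) = {A,B,C,D,E,F,G}; A in? yes
ancestors(B) = {A,B}; C in? no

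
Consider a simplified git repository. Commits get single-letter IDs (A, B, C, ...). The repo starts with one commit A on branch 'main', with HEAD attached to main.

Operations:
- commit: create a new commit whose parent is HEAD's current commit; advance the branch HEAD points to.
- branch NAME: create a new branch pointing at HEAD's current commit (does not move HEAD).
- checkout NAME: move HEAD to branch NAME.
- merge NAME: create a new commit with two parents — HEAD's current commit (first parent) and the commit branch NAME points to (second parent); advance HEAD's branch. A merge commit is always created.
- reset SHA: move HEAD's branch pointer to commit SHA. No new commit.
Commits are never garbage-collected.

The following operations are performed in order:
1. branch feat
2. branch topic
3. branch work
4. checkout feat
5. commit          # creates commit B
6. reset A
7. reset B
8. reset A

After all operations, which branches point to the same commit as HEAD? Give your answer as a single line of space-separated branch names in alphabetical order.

After op 1 (branch): HEAD=main@A [feat=A main=A]
After op 2 (branch): HEAD=main@A [feat=A main=A topic=A]
After op 3 (branch): HEAD=main@A [feat=A main=A topic=A work=A]
After op 4 (checkout): HEAD=feat@A [feat=A main=A topic=A work=A]
After op 5 (commit): HEAD=feat@B [feat=B main=A topic=A work=A]
After op 6 (reset): HEAD=feat@A [feat=A main=A topic=A work=A]
After op 7 (reset): HEAD=feat@B [feat=B main=A topic=A work=A]
After op 8 (reset): HEAD=feat@A [feat=A main=A topic=A work=A]

Answer: feat main topic work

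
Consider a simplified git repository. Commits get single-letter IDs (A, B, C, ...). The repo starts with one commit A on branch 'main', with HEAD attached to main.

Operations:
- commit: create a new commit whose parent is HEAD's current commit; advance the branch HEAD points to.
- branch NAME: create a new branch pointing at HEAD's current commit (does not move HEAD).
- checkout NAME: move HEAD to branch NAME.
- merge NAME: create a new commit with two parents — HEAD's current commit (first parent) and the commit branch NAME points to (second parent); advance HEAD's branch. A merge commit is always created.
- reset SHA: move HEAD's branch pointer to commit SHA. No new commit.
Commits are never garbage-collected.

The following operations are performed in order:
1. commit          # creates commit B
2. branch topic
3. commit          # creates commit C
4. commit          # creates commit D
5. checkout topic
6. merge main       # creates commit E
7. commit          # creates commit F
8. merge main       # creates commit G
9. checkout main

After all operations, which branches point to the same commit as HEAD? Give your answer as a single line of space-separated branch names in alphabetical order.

After op 1 (commit): HEAD=main@B [main=B]
After op 2 (branch): HEAD=main@B [main=B topic=B]
After op 3 (commit): HEAD=main@C [main=C topic=B]
After op 4 (commit): HEAD=main@D [main=D topic=B]
After op 5 (checkout): HEAD=topic@B [main=D topic=B]
After op 6 (merge): HEAD=topic@E [main=D topic=E]
After op 7 (commit): HEAD=topic@F [main=D topic=F]
After op 8 (merge): HEAD=topic@G [main=D topic=G]
After op 9 (checkout): HEAD=main@D [main=D topic=G]

Answer: main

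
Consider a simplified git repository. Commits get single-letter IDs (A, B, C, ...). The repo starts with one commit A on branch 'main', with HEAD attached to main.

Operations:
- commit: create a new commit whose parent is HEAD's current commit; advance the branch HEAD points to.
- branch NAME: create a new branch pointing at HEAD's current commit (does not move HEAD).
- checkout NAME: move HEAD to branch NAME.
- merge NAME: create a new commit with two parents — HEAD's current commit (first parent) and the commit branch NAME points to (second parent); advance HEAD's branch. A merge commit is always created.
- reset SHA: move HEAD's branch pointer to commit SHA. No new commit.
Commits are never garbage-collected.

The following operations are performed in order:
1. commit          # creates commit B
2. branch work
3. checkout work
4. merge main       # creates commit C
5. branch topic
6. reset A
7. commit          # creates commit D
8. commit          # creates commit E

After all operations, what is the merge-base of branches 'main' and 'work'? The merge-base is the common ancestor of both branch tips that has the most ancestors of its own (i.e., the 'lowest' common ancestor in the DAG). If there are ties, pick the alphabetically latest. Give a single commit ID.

Answer: A

Derivation:
After op 1 (commit): HEAD=main@B [main=B]
After op 2 (branch): HEAD=main@B [main=B work=B]
After op 3 (checkout): HEAD=work@B [main=B work=B]
After op 4 (merge): HEAD=work@C [main=B work=C]
After op 5 (branch): HEAD=work@C [main=B topic=C work=C]
After op 6 (reset): HEAD=work@A [main=B topic=C work=A]
After op 7 (commit): HEAD=work@D [main=B topic=C work=D]
After op 8 (commit): HEAD=work@E [main=B topic=C work=E]
ancestors(main=B): ['A', 'B']
ancestors(work=E): ['A', 'D', 'E']
common: ['A']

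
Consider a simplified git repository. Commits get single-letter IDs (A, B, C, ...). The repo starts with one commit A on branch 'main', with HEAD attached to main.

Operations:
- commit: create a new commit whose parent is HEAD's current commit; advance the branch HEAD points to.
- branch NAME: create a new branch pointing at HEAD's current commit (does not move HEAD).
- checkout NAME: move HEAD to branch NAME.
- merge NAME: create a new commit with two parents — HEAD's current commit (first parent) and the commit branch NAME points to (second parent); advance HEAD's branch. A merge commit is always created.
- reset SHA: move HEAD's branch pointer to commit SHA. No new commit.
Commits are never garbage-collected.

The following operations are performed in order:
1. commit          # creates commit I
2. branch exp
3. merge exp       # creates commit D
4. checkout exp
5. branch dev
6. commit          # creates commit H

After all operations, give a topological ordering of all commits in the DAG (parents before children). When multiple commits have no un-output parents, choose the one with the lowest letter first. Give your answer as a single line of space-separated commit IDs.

After op 1 (commit): HEAD=main@I [main=I]
After op 2 (branch): HEAD=main@I [exp=I main=I]
After op 3 (merge): HEAD=main@D [exp=I main=D]
After op 4 (checkout): HEAD=exp@I [exp=I main=D]
After op 5 (branch): HEAD=exp@I [dev=I exp=I main=D]
After op 6 (commit): HEAD=exp@H [dev=I exp=H main=D]
commit A: parents=[]
commit D: parents=['I', 'I']
commit H: parents=['I']
commit I: parents=['A']

Answer: A I D H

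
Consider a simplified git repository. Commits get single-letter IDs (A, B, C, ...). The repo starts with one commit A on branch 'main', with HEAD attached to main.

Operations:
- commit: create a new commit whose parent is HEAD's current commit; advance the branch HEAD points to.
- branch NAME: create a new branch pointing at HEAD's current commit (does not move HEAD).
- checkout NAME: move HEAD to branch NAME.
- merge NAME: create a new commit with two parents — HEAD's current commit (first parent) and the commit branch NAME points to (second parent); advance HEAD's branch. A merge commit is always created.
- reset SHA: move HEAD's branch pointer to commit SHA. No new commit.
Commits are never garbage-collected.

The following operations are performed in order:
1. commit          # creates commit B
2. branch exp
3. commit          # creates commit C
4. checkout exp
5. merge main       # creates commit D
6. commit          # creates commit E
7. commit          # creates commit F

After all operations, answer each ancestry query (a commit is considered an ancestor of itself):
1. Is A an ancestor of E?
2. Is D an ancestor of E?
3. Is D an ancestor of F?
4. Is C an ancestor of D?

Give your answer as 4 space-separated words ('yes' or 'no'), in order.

Answer: yes yes yes yes

Derivation:
After op 1 (commit): HEAD=main@B [main=B]
After op 2 (branch): HEAD=main@B [exp=B main=B]
After op 3 (commit): HEAD=main@C [exp=B main=C]
After op 4 (checkout): HEAD=exp@B [exp=B main=C]
After op 5 (merge): HEAD=exp@D [exp=D main=C]
After op 6 (commit): HEAD=exp@E [exp=E main=C]
After op 7 (commit): HEAD=exp@F [exp=F main=C]
ancestors(E) = {A,B,C,D,E}; A in? yes
ancestors(E) = {A,B,C,D,E}; D in? yes
ancestors(F) = {A,B,C,D,E,F}; D in? yes
ancestors(D) = {A,B,C,D}; C in? yes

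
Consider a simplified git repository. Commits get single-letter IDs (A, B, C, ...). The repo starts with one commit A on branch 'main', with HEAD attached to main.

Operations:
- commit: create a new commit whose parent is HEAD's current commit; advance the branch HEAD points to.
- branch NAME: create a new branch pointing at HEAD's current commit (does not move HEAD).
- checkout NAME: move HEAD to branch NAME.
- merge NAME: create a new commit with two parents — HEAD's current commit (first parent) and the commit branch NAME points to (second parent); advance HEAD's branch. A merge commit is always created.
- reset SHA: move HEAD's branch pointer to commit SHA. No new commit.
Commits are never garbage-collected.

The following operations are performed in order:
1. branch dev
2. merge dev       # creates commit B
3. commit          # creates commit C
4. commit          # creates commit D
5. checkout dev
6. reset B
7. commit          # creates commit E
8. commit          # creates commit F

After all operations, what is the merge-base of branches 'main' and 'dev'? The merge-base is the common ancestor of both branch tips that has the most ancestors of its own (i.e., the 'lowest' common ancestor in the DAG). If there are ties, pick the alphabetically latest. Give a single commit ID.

After op 1 (branch): HEAD=main@A [dev=A main=A]
After op 2 (merge): HEAD=main@B [dev=A main=B]
After op 3 (commit): HEAD=main@C [dev=A main=C]
After op 4 (commit): HEAD=main@D [dev=A main=D]
After op 5 (checkout): HEAD=dev@A [dev=A main=D]
After op 6 (reset): HEAD=dev@B [dev=B main=D]
After op 7 (commit): HEAD=dev@E [dev=E main=D]
After op 8 (commit): HEAD=dev@F [dev=F main=D]
ancestors(main=D): ['A', 'B', 'C', 'D']
ancestors(dev=F): ['A', 'B', 'E', 'F']
common: ['A', 'B']

Answer: B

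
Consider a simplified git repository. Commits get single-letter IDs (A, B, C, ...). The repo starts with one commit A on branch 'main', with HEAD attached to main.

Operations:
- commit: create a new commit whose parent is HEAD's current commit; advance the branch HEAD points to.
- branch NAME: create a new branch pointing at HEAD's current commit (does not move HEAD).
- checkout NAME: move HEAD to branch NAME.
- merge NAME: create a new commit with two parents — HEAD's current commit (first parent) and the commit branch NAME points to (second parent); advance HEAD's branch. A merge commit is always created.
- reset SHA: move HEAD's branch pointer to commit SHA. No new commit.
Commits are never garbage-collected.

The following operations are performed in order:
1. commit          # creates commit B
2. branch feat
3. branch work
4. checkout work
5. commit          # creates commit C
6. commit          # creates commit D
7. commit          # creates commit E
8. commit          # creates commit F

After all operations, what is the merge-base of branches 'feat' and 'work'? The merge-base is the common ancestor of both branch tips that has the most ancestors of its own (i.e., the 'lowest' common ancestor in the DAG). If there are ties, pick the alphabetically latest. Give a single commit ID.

After op 1 (commit): HEAD=main@B [main=B]
After op 2 (branch): HEAD=main@B [feat=B main=B]
After op 3 (branch): HEAD=main@B [feat=B main=B work=B]
After op 4 (checkout): HEAD=work@B [feat=B main=B work=B]
After op 5 (commit): HEAD=work@C [feat=B main=B work=C]
After op 6 (commit): HEAD=work@D [feat=B main=B work=D]
After op 7 (commit): HEAD=work@E [feat=B main=B work=E]
After op 8 (commit): HEAD=work@F [feat=B main=B work=F]
ancestors(feat=B): ['A', 'B']
ancestors(work=F): ['A', 'B', 'C', 'D', 'E', 'F']
common: ['A', 'B']

Answer: B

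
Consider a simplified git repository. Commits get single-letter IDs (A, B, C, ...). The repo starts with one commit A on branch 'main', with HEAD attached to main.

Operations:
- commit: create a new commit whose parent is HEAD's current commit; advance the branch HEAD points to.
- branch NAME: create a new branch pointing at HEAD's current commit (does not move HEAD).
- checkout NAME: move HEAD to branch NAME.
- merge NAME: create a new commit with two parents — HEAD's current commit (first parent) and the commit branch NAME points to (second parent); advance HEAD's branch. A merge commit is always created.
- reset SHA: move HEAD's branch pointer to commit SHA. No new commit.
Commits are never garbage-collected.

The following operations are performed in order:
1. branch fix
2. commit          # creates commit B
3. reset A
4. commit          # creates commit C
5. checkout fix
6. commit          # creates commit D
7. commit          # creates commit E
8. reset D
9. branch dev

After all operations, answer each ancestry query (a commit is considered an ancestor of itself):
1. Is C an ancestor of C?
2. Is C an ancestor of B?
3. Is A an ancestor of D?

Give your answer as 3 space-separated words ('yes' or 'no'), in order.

Answer: yes no yes

Derivation:
After op 1 (branch): HEAD=main@A [fix=A main=A]
After op 2 (commit): HEAD=main@B [fix=A main=B]
After op 3 (reset): HEAD=main@A [fix=A main=A]
After op 4 (commit): HEAD=main@C [fix=A main=C]
After op 5 (checkout): HEAD=fix@A [fix=A main=C]
After op 6 (commit): HEAD=fix@D [fix=D main=C]
After op 7 (commit): HEAD=fix@E [fix=E main=C]
After op 8 (reset): HEAD=fix@D [fix=D main=C]
After op 9 (branch): HEAD=fix@D [dev=D fix=D main=C]
ancestors(C) = {A,C}; C in? yes
ancestors(B) = {A,B}; C in? no
ancestors(D) = {A,D}; A in? yes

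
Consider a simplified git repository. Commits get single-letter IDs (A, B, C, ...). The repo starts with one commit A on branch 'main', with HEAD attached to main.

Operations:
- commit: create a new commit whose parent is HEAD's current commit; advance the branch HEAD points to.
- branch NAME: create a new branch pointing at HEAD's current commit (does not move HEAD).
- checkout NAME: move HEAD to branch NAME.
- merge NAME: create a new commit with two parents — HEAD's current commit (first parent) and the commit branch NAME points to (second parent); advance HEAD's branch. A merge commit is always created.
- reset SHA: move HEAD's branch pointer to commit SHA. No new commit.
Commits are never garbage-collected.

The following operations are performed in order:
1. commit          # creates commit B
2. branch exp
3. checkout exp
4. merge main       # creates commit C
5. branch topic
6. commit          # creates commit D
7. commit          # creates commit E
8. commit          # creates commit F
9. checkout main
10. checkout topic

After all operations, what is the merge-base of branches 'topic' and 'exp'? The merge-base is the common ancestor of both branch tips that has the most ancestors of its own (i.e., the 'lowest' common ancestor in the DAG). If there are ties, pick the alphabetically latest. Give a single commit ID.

After op 1 (commit): HEAD=main@B [main=B]
After op 2 (branch): HEAD=main@B [exp=B main=B]
After op 3 (checkout): HEAD=exp@B [exp=B main=B]
After op 4 (merge): HEAD=exp@C [exp=C main=B]
After op 5 (branch): HEAD=exp@C [exp=C main=B topic=C]
After op 6 (commit): HEAD=exp@D [exp=D main=B topic=C]
After op 7 (commit): HEAD=exp@E [exp=E main=B topic=C]
After op 8 (commit): HEAD=exp@F [exp=F main=B topic=C]
After op 9 (checkout): HEAD=main@B [exp=F main=B topic=C]
After op 10 (checkout): HEAD=topic@C [exp=F main=B topic=C]
ancestors(topic=C): ['A', 'B', 'C']
ancestors(exp=F): ['A', 'B', 'C', 'D', 'E', 'F']
common: ['A', 'B', 'C']

Answer: C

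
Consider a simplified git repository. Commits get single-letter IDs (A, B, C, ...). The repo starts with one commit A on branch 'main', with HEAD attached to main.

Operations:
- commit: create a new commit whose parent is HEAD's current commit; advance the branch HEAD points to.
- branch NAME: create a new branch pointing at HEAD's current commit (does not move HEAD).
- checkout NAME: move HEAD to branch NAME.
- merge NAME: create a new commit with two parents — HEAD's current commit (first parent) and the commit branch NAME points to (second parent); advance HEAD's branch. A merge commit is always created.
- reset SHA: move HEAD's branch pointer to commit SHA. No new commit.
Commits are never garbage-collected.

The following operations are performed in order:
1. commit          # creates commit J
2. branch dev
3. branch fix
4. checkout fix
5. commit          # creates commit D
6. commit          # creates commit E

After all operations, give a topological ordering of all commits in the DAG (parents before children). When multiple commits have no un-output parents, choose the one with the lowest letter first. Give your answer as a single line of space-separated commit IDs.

Answer: A J D E

Derivation:
After op 1 (commit): HEAD=main@J [main=J]
After op 2 (branch): HEAD=main@J [dev=J main=J]
After op 3 (branch): HEAD=main@J [dev=J fix=J main=J]
After op 4 (checkout): HEAD=fix@J [dev=J fix=J main=J]
After op 5 (commit): HEAD=fix@D [dev=J fix=D main=J]
After op 6 (commit): HEAD=fix@E [dev=J fix=E main=J]
commit A: parents=[]
commit D: parents=['J']
commit E: parents=['D']
commit J: parents=['A']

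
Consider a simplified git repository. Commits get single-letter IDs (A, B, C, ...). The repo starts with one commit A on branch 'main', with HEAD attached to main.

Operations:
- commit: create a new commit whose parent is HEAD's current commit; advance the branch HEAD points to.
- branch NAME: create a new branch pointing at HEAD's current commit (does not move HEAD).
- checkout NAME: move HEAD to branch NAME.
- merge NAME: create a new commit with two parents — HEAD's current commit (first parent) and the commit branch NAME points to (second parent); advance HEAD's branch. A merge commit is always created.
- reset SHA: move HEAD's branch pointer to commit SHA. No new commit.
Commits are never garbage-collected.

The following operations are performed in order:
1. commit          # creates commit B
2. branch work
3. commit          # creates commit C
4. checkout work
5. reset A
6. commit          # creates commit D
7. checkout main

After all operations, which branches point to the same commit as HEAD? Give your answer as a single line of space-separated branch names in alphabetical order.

Answer: main

Derivation:
After op 1 (commit): HEAD=main@B [main=B]
After op 2 (branch): HEAD=main@B [main=B work=B]
After op 3 (commit): HEAD=main@C [main=C work=B]
After op 4 (checkout): HEAD=work@B [main=C work=B]
After op 5 (reset): HEAD=work@A [main=C work=A]
After op 6 (commit): HEAD=work@D [main=C work=D]
After op 7 (checkout): HEAD=main@C [main=C work=D]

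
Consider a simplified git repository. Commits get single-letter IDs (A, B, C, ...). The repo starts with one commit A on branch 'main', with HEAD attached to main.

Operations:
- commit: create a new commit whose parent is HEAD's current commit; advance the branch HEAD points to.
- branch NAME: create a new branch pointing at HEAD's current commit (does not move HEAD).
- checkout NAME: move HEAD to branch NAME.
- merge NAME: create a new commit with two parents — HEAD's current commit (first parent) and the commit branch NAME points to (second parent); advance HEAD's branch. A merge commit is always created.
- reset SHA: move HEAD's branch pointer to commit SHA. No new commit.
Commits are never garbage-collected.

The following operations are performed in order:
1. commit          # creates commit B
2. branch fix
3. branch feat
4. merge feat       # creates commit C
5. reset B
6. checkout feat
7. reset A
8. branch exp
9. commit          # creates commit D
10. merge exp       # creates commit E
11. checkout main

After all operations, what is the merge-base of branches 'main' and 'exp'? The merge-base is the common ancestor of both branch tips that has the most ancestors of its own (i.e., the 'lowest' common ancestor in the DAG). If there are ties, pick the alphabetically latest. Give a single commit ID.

Answer: A

Derivation:
After op 1 (commit): HEAD=main@B [main=B]
After op 2 (branch): HEAD=main@B [fix=B main=B]
After op 3 (branch): HEAD=main@B [feat=B fix=B main=B]
After op 4 (merge): HEAD=main@C [feat=B fix=B main=C]
After op 5 (reset): HEAD=main@B [feat=B fix=B main=B]
After op 6 (checkout): HEAD=feat@B [feat=B fix=B main=B]
After op 7 (reset): HEAD=feat@A [feat=A fix=B main=B]
After op 8 (branch): HEAD=feat@A [exp=A feat=A fix=B main=B]
After op 9 (commit): HEAD=feat@D [exp=A feat=D fix=B main=B]
After op 10 (merge): HEAD=feat@E [exp=A feat=E fix=B main=B]
After op 11 (checkout): HEAD=main@B [exp=A feat=E fix=B main=B]
ancestors(main=B): ['A', 'B']
ancestors(exp=A): ['A']
common: ['A']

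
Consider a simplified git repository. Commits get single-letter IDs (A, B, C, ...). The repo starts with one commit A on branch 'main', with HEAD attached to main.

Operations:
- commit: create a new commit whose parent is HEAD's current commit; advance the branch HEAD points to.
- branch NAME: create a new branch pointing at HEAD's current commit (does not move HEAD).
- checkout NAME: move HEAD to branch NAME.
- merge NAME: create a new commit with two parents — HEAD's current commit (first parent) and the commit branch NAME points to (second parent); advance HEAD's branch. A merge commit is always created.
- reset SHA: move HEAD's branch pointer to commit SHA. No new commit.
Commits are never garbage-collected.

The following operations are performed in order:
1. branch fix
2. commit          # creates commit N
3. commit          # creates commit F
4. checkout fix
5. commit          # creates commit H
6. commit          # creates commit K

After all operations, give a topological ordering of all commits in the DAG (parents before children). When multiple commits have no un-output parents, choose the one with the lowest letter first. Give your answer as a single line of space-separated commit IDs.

After op 1 (branch): HEAD=main@A [fix=A main=A]
After op 2 (commit): HEAD=main@N [fix=A main=N]
After op 3 (commit): HEAD=main@F [fix=A main=F]
After op 4 (checkout): HEAD=fix@A [fix=A main=F]
After op 5 (commit): HEAD=fix@H [fix=H main=F]
After op 6 (commit): HEAD=fix@K [fix=K main=F]
commit A: parents=[]
commit F: parents=['N']
commit H: parents=['A']
commit K: parents=['H']
commit N: parents=['A']

Answer: A H K N F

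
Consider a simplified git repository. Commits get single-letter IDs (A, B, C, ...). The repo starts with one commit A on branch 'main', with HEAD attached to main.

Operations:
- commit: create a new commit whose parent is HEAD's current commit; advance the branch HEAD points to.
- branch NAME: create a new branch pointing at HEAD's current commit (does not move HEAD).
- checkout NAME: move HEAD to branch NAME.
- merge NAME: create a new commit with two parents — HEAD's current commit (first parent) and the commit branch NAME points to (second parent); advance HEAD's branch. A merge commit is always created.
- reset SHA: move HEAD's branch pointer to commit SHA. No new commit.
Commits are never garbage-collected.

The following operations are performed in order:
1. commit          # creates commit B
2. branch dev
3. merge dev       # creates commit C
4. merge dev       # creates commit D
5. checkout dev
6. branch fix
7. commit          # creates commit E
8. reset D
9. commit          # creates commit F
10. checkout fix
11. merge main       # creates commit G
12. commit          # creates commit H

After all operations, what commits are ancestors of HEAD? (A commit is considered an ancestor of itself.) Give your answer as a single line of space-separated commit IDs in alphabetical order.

After op 1 (commit): HEAD=main@B [main=B]
After op 2 (branch): HEAD=main@B [dev=B main=B]
After op 3 (merge): HEAD=main@C [dev=B main=C]
After op 4 (merge): HEAD=main@D [dev=B main=D]
After op 5 (checkout): HEAD=dev@B [dev=B main=D]
After op 6 (branch): HEAD=dev@B [dev=B fix=B main=D]
After op 7 (commit): HEAD=dev@E [dev=E fix=B main=D]
After op 8 (reset): HEAD=dev@D [dev=D fix=B main=D]
After op 9 (commit): HEAD=dev@F [dev=F fix=B main=D]
After op 10 (checkout): HEAD=fix@B [dev=F fix=B main=D]
After op 11 (merge): HEAD=fix@G [dev=F fix=G main=D]
After op 12 (commit): HEAD=fix@H [dev=F fix=H main=D]

Answer: A B C D G H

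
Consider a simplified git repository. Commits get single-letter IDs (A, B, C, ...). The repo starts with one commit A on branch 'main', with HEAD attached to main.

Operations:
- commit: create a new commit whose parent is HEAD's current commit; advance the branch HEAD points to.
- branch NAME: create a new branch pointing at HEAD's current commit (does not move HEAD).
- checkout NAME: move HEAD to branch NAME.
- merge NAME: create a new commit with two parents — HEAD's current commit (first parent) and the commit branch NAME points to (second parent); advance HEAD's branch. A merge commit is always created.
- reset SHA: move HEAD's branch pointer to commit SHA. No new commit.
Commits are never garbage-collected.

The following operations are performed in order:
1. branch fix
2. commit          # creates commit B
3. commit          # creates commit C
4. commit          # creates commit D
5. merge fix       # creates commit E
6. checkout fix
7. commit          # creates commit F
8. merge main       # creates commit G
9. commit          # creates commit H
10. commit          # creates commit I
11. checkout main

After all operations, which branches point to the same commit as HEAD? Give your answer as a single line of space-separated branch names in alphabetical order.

Answer: main

Derivation:
After op 1 (branch): HEAD=main@A [fix=A main=A]
After op 2 (commit): HEAD=main@B [fix=A main=B]
After op 3 (commit): HEAD=main@C [fix=A main=C]
After op 4 (commit): HEAD=main@D [fix=A main=D]
After op 5 (merge): HEAD=main@E [fix=A main=E]
After op 6 (checkout): HEAD=fix@A [fix=A main=E]
After op 7 (commit): HEAD=fix@F [fix=F main=E]
After op 8 (merge): HEAD=fix@G [fix=G main=E]
After op 9 (commit): HEAD=fix@H [fix=H main=E]
After op 10 (commit): HEAD=fix@I [fix=I main=E]
After op 11 (checkout): HEAD=main@E [fix=I main=E]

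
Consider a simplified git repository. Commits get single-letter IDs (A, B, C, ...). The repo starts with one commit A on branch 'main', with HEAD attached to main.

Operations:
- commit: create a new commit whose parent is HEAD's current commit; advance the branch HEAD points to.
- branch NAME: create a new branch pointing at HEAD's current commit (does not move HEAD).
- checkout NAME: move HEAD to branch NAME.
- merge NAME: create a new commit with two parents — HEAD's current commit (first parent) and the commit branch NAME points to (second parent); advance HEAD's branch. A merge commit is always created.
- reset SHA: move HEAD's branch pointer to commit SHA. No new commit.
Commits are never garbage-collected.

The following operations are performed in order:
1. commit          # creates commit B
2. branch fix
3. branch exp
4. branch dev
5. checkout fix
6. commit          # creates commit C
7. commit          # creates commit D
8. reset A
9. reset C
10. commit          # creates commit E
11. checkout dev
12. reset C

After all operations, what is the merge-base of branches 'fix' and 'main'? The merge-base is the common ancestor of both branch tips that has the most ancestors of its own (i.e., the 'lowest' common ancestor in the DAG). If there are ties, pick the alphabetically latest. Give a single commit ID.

After op 1 (commit): HEAD=main@B [main=B]
After op 2 (branch): HEAD=main@B [fix=B main=B]
After op 3 (branch): HEAD=main@B [exp=B fix=B main=B]
After op 4 (branch): HEAD=main@B [dev=B exp=B fix=B main=B]
After op 5 (checkout): HEAD=fix@B [dev=B exp=B fix=B main=B]
After op 6 (commit): HEAD=fix@C [dev=B exp=B fix=C main=B]
After op 7 (commit): HEAD=fix@D [dev=B exp=B fix=D main=B]
After op 8 (reset): HEAD=fix@A [dev=B exp=B fix=A main=B]
After op 9 (reset): HEAD=fix@C [dev=B exp=B fix=C main=B]
After op 10 (commit): HEAD=fix@E [dev=B exp=B fix=E main=B]
After op 11 (checkout): HEAD=dev@B [dev=B exp=B fix=E main=B]
After op 12 (reset): HEAD=dev@C [dev=C exp=B fix=E main=B]
ancestors(fix=E): ['A', 'B', 'C', 'E']
ancestors(main=B): ['A', 'B']
common: ['A', 'B']

Answer: B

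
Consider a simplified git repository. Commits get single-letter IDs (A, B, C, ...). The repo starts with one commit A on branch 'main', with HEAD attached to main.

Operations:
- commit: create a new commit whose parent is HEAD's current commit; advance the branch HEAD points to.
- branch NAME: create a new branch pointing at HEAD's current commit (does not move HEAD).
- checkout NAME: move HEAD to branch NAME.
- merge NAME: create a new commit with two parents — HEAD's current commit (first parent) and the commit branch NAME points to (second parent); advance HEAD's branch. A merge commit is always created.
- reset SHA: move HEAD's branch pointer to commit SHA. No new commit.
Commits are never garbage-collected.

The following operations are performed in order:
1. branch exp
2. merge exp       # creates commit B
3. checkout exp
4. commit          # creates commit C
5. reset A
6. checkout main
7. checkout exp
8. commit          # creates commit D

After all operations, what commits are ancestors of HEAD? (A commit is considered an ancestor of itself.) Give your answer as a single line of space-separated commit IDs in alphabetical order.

Answer: A D

Derivation:
After op 1 (branch): HEAD=main@A [exp=A main=A]
After op 2 (merge): HEAD=main@B [exp=A main=B]
After op 3 (checkout): HEAD=exp@A [exp=A main=B]
After op 4 (commit): HEAD=exp@C [exp=C main=B]
After op 5 (reset): HEAD=exp@A [exp=A main=B]
After op 6 (checkout): HEAD=main@B [exp=A main=B]
After op 7 (checkout): HEAD=exp@A [exp=A main=B]
After op 8 (commit): HEAD=exp@D [exp=D main=B]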